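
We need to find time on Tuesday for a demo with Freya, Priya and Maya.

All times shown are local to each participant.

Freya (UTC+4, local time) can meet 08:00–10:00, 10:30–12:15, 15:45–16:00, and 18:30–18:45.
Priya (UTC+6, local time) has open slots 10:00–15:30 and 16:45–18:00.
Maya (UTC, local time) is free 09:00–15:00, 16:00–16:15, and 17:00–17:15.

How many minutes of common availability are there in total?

Freya → UTC: 04:00–06:00, 06:30–08:15, 11:45–12:00, 14:30–14:45.
Priya → UTC: 04:00–09:30, 10:45–12:00.
Maya → UTC: 09:00–15:00, 16:00–16:15, 17:00–17:15.
Freya ∩ Priya: 04:00–06:00, 06:30–08:15, 11:45–12:00.
Freya ∩ Priya ∩ Maya: 11:45–12:00.
Total common minutes: 15.

15 minutes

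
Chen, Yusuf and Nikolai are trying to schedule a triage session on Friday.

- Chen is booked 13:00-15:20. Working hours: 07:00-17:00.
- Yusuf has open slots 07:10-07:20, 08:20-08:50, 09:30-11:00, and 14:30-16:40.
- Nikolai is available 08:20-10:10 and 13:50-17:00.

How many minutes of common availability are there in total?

Chen free within 07:00–17:00: 07:00–13:00, 15:20–17:00.
Chen ∩ Yusuf: 07:10–07:20, 08:20–08:50, 09:30–11:00, 15:20–16:40.
Chen ∩ Yusuf ∩ Nikolai: 08:20–08:50, 09:30–10:10, 15:20–16:40.
Total common minutes: 30 + 40 + 80 = 150.

150 minutes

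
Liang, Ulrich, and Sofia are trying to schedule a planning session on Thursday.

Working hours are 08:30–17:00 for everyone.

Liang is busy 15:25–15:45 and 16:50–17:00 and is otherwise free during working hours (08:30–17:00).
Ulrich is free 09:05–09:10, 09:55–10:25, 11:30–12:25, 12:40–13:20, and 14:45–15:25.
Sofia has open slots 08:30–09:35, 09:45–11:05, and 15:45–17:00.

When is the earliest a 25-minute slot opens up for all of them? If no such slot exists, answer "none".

Liang free within 08:30–17:00: 08:30–15:25, 15:45–16:50.
Liang ∩ Ulrich: 09:05–09:10, 09:55–10:25, 11:30–12:25, 12:40–13:20, 14:45–15:25.
Liang ∩ Ulrich ∩ Sofia: 09:05–09:10, 09:55–10:25.
Windows ≥ 25 min: 09:55–10:25.
Earliest such window starts at 09:55.

09:55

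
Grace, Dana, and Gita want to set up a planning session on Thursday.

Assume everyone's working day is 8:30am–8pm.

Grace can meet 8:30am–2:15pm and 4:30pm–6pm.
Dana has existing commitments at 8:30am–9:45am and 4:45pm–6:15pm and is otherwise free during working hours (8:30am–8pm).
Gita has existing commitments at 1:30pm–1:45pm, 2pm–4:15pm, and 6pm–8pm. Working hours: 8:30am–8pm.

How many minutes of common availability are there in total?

Dana free within 08:30–20:00: 09:45–16:45, 18:15–20:00.
Gita free within 08:30–20:00: 08:30–13:30, 13:45–14:00, 16:15–18:00.
Grace ∩ Dana: 09:45–14:15, 16:30–16:45.
Grace ∩ Dana ∩ Gita: 09:45–13:30, 13:45–14:00, 16:30–16:45.
Total common minutes: 225 + 15 + 15 = 255.

255 minutes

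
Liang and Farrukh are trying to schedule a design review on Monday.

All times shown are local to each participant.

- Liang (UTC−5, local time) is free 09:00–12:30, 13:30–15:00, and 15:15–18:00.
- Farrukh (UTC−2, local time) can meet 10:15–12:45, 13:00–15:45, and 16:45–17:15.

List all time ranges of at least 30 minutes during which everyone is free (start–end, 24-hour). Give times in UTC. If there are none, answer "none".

14:00–14:45, 15:00–17:30, 18:45–19:15

Liang → UTC: 14:00–17:30, 18:30–20:00, 20:15–23:00.
Farrukh → UTC: 12:15–14:45, 15:00–17:45, 18:45–19:15.
Liang ∩ Farrukh: 14:00–14:45, 15:00–17:30, 18:45–19:15.
Windows ≥ 30 min: 14:00–14:45, 15:00–17:30, 18:45–19:15.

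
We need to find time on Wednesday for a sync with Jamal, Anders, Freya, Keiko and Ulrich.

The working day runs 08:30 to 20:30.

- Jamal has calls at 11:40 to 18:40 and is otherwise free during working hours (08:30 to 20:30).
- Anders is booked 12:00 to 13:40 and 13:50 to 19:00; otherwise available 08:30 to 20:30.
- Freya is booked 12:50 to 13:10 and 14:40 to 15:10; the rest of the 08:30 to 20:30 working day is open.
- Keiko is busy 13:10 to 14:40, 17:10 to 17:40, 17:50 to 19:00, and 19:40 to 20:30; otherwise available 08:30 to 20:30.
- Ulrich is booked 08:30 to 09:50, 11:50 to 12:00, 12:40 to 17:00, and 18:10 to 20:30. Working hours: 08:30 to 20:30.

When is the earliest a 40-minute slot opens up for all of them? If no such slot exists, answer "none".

09:50

Jamal free within 08:30–20:30: 08:30–11:40, 18:40–20:30.
Anders free within 08:30–20:30: 08:30–12:00, 13:40–13:50, 19:00–20:30.
Freya free within 08:30–20:30: 08:30–12:50, 13:10–14:40, 15:10–20:30.
Keiko free within 08:30–20:30: 08:30–13:10, 14:40–17:10, 17:40–17:50, 19:00–19:40.
Ulrich free within 08:30–20:30: 09:50–11:50, 12:00–12:40, 17:00–18:10.
Jamal ∩ Anders: 08:30–11:40, 19:00–20:30.
Jamal ∩ Anders ∩ Freya: 08:30–11:40, 19:00–20:30.
Jamal ∩ Anders ∩ Freya ∩ Keiko: 08:30–11:40, 19:00–19:40.
Jamal ∩ Anders ∩ Freya ∩ Keiko ∩ Ulrich: 09:50–11:40.
Windows ≥ 40 min: 09:50–11:40.
Earliest such window starts at 09:50.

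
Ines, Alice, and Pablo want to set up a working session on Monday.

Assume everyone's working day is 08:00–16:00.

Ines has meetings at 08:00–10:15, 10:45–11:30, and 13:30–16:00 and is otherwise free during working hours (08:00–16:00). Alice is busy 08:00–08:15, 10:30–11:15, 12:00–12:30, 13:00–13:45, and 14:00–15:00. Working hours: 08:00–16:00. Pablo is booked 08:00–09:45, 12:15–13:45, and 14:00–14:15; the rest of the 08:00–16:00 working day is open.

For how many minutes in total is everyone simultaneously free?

45 minutes

Ines free within 08:00–16:00: 10:15–10:45, 11:30–13:30.
Alice free within 08:00–16:00: 08:15–10:30, 11:15–12:00, 12:30–13:00, 13:45–14:00, 15:00–16:00.
Pablo free within 08:00–16:00: 09:45–12:15, 13:45–14:00, 14:15–16:00.
Ines ∩ Alice: 10:15–10:30, 11:30–12:00, 12:30–13:00.
Ines ∩ Alice ∩ Pablo: 10:15–10:30, 11:30–12:00.
Total common minutes: 15 + 30 = 45.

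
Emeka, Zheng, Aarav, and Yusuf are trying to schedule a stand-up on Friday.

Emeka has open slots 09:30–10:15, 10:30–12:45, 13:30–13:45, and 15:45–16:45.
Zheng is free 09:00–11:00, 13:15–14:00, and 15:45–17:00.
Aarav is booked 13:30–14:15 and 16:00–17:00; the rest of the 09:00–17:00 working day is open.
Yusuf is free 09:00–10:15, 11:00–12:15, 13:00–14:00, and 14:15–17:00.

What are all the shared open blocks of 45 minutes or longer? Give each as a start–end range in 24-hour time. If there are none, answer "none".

09:30–10:15

Aarav free within 09:00–17:00: 09:00–13:30, 14:15–16:00.
Emeka ∩ Zheng: 09:30–10:15, 10:30–11:00, 13:30–13:45, 15:45–16:45.
Emeka ∩ Zheng ∩ Aarav: 09:30–10:15, 10:30–11:00, 15:45–16:00.
Emeka ∩ Zheng ∩ Aarav ∩ Yusuf: 09:30–10:15, 15:45–16:00.
Windows ≥ 45 min: 09:30–10:15.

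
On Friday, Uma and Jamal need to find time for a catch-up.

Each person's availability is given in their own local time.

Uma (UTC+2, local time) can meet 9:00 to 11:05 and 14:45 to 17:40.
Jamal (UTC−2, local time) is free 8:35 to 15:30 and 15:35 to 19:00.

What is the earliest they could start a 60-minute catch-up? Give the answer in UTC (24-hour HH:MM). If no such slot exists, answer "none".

Uma → UTC: 07:00–09:05, 12:45–15:40.
Jamal → UTC: 10:35–17:30, 17:35–21:00.
Uma ∩ Jamal: 12:45–15:40.
Windows ≥ 60 min: 12:45–15:40.
Earliest such window starts at 12:45.

12:45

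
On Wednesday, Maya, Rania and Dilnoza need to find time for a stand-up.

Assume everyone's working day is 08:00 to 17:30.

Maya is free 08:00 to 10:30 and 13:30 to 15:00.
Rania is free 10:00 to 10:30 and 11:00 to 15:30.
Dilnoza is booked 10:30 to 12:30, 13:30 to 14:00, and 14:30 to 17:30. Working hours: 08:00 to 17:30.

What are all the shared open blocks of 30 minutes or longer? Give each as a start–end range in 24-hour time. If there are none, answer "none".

10:00–10:30, 14:00–14:30

Dilnoza free within 08:00–17:30: 08:00–10:30, 12:30–13:30, 14:00–14:30.
Maya ∩ Rania: 10:00–10:30, 13:30–15:00.
Maya ∩ Rania ∩ Dilnoza: 10:00–10:30, 14:00–14:30.
Windows ≥ 30 min: 10:00–10:30, 14:00–14:30.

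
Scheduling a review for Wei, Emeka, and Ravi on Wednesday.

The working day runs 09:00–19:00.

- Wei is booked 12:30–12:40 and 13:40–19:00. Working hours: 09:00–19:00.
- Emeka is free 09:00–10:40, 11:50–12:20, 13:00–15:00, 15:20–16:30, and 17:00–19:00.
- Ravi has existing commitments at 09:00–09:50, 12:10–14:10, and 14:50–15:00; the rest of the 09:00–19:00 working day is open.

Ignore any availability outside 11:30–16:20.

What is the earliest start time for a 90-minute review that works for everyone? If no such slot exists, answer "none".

Wei free within 09:00–19:00: 09:00–12:30, 12:40–13:40.
Ravi free within 09:00–19:00: 09:50–12:10, 14:10–14:50, 15:00–19:00.
Wei ∩ Emeka: 09:00–10:40, 11:50–12:20, 13:00–13:40.
Wei ∩ Emeka ∩ Ravi: 09:50–10:40, 11:50–12:10.
Restricted to 11:30–16:20: 11:50–12:10.
Windows ≥ 90 min: (none).

none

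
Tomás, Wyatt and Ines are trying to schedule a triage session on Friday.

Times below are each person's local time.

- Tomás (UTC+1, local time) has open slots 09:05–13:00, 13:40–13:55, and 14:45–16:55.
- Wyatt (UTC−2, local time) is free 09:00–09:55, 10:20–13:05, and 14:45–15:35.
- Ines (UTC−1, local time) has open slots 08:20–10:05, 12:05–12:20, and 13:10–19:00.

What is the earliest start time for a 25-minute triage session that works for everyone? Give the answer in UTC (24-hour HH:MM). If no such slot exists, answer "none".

Tomás → UTC: 08:05–12:00, 12:40–12:55, 13:45–15:55.
Wyatt → UTC: 11:00–11:55, 12:20–15:05, 16:45–17:35.
Ines → UTC: 09:20–11:05, 13:05–13:20, 14:10–20:00.
Tomás ∩ Wyatt: 11:00–11:55, 12:40–12:55, 13:45–15:05.
Tomás ∩ Wyatt ∩ Ines: 11:00–11:05, 14:10–15:05.
Windows ≥ 25 min: 14:10–15:05.
Earliest such window starts at 14:10.

14:10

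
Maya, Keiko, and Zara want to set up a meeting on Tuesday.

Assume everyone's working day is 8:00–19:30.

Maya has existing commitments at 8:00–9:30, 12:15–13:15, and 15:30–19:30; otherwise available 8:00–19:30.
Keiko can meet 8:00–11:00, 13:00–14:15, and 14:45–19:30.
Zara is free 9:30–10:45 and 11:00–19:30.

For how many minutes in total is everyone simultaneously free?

180 minutes

Maya free within 08:00–19:30: 09:30–12:15, 13:15–15:30.
Maya ∩ Keiko: 09:30–11:00, 13:15–14:15, 14:45–15:30.
Maya ∩ Keiko ∩ Zara: 09:30–10:45, 13:15–14:15, 14:45–15:30.
Total common minutes: 75 + 60 + 45 = 180.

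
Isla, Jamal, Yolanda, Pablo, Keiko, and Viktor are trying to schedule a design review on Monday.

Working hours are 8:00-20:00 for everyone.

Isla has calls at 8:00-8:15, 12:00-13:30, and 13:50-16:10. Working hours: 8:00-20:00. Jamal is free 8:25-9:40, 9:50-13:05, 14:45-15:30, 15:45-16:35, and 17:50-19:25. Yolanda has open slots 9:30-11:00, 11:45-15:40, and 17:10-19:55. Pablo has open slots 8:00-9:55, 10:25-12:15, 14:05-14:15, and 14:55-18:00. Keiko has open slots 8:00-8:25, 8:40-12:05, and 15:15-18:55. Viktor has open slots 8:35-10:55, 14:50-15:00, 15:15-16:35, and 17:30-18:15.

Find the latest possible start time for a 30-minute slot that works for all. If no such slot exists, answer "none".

10:25

Isla free within 08:00–20:00: 08:15–12:00, 13:30–13:50, 16:10–20:00.
Isla ∩ Jamal: 08:25–09:40, 09:50–12:00, 16:10–16:35, 17:50–19:25.
Isla ∩ Jamal ∩ Yolanda: 09:30–09:40, 09:50–11:00, 11:45–12:00, 17:50–19:25.
Isla ∩ Jamal ∩ Yolanda ∩ Pablo: 09:30–09:40, 09:50–09:55, 10:25–11:00, 11:45–12:00, 17:50–18:00.
Isla ∩ Jamal ∩ Yolanda ∩ Pablo ∩ Keiko: 09:30–09:40, 09:50–09:55, 10:25–11:00, 11:45–12:00, 17:50–18:00.
Isla ∩ Jamal ∩ Yolanda ∩ Pablo ∩ Keiko ∩ Viktor: 09:30–09:40, 09:50–09:55, 10:25–10:55, 17:50–18:00.
Windows ≥ 30 min: 10:25–10:55.
Latest start in the last window 10:25–10:55 is 10:55 − 30 min = 10:25.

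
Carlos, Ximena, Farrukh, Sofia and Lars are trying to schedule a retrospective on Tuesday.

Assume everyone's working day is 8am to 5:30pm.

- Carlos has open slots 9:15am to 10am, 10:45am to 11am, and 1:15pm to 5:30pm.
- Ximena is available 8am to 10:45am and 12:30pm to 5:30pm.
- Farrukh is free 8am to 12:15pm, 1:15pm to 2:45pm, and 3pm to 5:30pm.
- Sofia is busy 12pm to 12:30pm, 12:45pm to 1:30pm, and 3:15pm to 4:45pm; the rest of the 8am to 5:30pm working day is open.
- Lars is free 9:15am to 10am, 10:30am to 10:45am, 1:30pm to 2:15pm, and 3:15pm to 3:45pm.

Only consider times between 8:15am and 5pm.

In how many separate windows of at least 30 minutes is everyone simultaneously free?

Sofia free within 08:00–17:30: 08:00–12:00, 12:30–12:45, 13:30–15:15, 16:45–17:30.
Carlos ∩ Ximena: 09:15–10:00, 13:15–17:30.
Carlos ∩ Ximena ∩ Farrukh: 09:15–10:00, 13:15–14:45, 15:00–17:30.
Carlos ∩ Ximena ∩ Farrukh ∩ Sofia: 09:15–10:00, 13:30–14:45, 15:00–15:15, 16:45–17:30.
Carlos ∩ Ximena ∩ Farrukh ∩ Sofia ∩ Lars: 09:15–10:00, 13:30–14:15.
Restricted to 08:15–17:00: 09:15–10:00, 13:30–14:15.
Windows ≥ 30 min: 09:15–10:00, 13:30–14:15.
That's 2 windows.

2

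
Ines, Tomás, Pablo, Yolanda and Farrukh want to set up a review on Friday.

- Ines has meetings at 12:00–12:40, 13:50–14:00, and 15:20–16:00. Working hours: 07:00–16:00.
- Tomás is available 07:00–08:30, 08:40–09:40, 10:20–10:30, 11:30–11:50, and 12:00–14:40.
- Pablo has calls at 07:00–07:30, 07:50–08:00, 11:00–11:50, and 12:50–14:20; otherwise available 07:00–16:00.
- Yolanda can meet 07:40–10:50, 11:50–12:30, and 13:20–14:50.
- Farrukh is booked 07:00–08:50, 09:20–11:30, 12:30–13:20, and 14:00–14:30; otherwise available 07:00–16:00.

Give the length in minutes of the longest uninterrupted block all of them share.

Ines free within 07:00–16:00: 07:00–12:00, 12:40–13:50, 14:00–15:20.
Pablo free within 07:00–16:00: 07:30–07:50, 08:00–11:00, 11:50–12:50, 14:20–16:00.
Farrukh free within 07:00–16:00: 08:50–09:20, 11:30–12:30, 13:20–14:00, 14:30–16:00.
Ines ∩ Tomás: 07:00–08:30, 08:40–09:40, 10:20–10:30, 11:30–11:50, 12:40–13:50, 14:00–14:40.
Ines ∩ Tomás ∩ Pablo: 07:30–07:50, 08:00–08:30, 08:40–09:40, 10:20–10:30, 12:40–12:50, 14:20–14:40.
Ines ∩ Tomás ∩ Pablo ∩ Yolanda: 07:40–07:50, 08:00–08:30, 08:40–09:40, 10:20–10:30, 14:20–14:40.
Ines ∩ Tomás ∩ Pablo ∩ Yolanda ∩ Farrukh: 08:50–09:20, 14:30–14:40.
Common window lengths: 30, 10 min; longest is 30.

30 minutes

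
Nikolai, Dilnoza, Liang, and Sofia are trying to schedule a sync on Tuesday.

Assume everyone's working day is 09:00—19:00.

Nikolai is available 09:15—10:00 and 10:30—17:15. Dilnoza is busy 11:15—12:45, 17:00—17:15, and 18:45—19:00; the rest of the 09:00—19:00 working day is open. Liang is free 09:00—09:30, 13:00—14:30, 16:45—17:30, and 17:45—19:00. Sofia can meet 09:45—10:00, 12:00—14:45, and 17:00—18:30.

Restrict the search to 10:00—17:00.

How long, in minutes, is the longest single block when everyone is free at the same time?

Dilnoza free within 09:00–19:00: 09:00–11:15, 12:45–17:00, 17:15–18:45.
Nikolai ∩ Dilnoza: 09:15–10:00, 10:30–11:15, 12:45–17:00.
Nikolai ∩ Dilnoza ∩ Liang: 09:15–09:30, 13:00–14:30, 16:45–17:00.
Nikolai ∩ Dilnoza ∩ Liang ∩ Sofia: 13:00–14:30.
Restricted to 10:00–17:00: 13:00–14:30.
Single common window of 90 minutes.

90 minutes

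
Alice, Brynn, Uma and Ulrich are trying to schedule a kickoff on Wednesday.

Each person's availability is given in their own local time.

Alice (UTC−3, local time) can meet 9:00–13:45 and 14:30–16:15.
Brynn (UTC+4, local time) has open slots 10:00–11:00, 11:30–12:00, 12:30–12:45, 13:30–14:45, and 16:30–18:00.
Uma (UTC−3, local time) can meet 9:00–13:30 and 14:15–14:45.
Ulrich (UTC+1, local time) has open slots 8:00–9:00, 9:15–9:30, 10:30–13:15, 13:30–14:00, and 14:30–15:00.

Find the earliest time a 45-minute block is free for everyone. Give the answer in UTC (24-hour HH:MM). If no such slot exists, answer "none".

Alice → UTC: 12:00–16:45, 17:30–19:15.
Brynn → UTC: 06:00–07:00, 07:30–08:00, 08:30–08:45, 09:30–10:45, 12:30–14:00.
Uma → UTC: 12:00–16:30, 17:15–17:45.
Ulrich → UTC: 07:00–08:00, 08:15–08:30, 09:30–12:15, 12:30–13:00, 13:30–14:00.
Alice ∩ Brynn: 12:30–14:00.
Alice ∩ Brynn ∩ Uma: 12:30–14:00.
Alice ∩ Brynn ∩ Uma ∩ Ulrich: 12:30–13:00, 13:30–14:00.
Windows ≥ 45 min: (none).

none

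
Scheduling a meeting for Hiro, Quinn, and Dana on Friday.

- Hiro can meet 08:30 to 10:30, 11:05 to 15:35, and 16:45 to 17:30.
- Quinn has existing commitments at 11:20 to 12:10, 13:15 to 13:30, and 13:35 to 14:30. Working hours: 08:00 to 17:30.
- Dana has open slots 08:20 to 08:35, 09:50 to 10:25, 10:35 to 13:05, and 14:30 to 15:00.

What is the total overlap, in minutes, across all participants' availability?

Quinn free within 08:00–17:30: 08:00–11:20, 12:10–13:15, 13:30–13:35, 14:30–17:30.
Hiro ∩ Quinn: 08:30–10:30, 11:05–11:20, 12:10–13:15, 13:30–13:35, 14:30–15:35, 16:45–17:30.
Hiro ∩ Quinn ∩ Dana: 08:30–08:35, 09:50–10:25, 11:05–11:20, 12:10–13:05, 14:30–15:00.
Total common minutes: 5 + 35 + 15 + 55 + 30 = 140.

140 minutes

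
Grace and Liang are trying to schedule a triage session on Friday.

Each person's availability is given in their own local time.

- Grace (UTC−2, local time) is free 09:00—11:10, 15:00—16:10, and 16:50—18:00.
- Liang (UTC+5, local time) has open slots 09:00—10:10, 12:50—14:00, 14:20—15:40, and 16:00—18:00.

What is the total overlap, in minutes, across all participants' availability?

Grace → UTC: 11:00–13:10, 17:00–18:10, 18:50–20:00.
Liang → UTC: 04:00–05:10, 07:50–09:00, 09:20–10:40, 11:00–13:00.
Grace ∩ Liang: 11:00–13:00.
Total common minutes: 120.

120 minutes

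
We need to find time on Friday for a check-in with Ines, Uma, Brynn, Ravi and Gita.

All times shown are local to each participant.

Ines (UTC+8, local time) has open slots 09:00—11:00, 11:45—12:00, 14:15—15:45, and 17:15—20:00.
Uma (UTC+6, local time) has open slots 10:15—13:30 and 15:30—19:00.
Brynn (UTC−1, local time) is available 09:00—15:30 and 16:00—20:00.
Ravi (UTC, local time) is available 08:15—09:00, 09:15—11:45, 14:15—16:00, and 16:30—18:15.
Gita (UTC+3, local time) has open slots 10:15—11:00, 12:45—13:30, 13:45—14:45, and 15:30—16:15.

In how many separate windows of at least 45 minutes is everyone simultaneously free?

Ines → UTC: 01:00–03:00, 03:45–04:00, 06:15–07:45, 09:15–12:00.
Uma → UTC: 04:15–07:30, 09:30–13:00.
Brynn → UTC: 10:00–16:30, 17:00–21:00.
Ravi → UTC: 08:15–09:00, 09:15–11:45, 14:15–16:00, 16:30–18:15.
Gita → UTC: 07:15–08:00, 09:45–10:30, 10:45–11:45, 12:30–13:15.
Ines ∩ Uma: 06:15–07:30, 09:30–12:00.
Ines ∩ Uma ∩ Brynn: 10:00–12:00.
Ines ∩ Uma ∩ Brynn ∩ Ravi: 10:00–11:45.
Ines ∩ Uma ∩ Brynn ∩ Ravi ∩ Gita: 10:00–10:30, 10:45–11:45.
Windows ≥ 45 min: 10:45–11:45.
That's 1 window.

1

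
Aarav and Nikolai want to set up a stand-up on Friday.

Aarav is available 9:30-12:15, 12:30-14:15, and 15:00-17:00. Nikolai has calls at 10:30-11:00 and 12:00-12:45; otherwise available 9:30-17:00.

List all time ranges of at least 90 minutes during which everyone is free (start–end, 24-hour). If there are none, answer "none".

Nikolai free within 09:30–17:00: 09:30–10:30, 11:00–12:00, 12:45–17:00.
Aarav ∩ Nikolai: 09:30–10:30, 11:00–12:00, 12:45–14:15, 15:00–17:00.
Windows ≥ 90 min: 12:45–14:15, 15:00–17:00.

12:45–14:15, 15:00–17:00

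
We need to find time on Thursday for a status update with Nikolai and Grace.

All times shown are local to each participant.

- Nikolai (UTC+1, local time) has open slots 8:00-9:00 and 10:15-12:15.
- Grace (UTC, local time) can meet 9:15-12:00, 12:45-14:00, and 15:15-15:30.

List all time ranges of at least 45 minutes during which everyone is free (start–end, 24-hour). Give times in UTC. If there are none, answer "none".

09:15–11:15

Nikolai → UTC: 07:00–08:00, 09:15–11:15.
Grace → UTC: 09:15–12:00, 12:45–14:00, 15:15–15:30.
Nikolai ∩ Grace: 09:15–11:15.
Windows ≥ 45 min: 09:15–11:15.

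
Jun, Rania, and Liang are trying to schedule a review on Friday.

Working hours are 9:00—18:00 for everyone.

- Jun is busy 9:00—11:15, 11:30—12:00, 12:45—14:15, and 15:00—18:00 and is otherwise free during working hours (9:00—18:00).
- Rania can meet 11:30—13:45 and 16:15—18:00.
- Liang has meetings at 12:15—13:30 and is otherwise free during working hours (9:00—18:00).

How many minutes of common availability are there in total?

Jun free within 09:00–18:00: 11:15–11:30, 12:00–12:45, 14:15–15:00.
Liang free within 09:00–18:00: 09:00–12:15, 13:30–18:00.
Jun ∩ Rania: 12:00–12:45.
Jun ∩ Rania ∩ Liang: 12:00–12:15.
Total common minutes: 15.

15 minutes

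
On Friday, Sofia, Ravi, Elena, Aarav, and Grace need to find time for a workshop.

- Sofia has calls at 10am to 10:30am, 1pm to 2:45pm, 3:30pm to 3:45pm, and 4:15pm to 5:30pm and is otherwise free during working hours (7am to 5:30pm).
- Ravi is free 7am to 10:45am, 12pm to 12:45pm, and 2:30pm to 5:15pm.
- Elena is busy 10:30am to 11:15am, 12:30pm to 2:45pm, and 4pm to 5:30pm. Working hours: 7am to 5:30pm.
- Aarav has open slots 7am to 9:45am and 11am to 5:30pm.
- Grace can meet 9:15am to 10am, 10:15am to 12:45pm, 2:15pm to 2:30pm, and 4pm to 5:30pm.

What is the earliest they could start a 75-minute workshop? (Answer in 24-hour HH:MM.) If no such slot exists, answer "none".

none

Sofia free within 07:00–17:30: 07:00–10:00, 10:30–13:00, 14:45–15:30, 15:45–16:15.
Elena free within 07:00–17:30: 07:00–10:30, 11:15–12:30, 14:45–16:00.
Sofia ∩ Ravi: 07:00–10:00, 10:30–10:45, 12:00–12:45, 14:45–15:30, 15:45–16:15.
Sofia ∩ Ravi ∩ Elena: 07:00–10:00, 12:00–12:30, 14:45–15:30, 15:45–16:00.
Sofia ∩ Ravi ∩ Elena ∩ Aarav: 07:00–09:45, 12:00–12:30, 14:45–15:30, 15:45–16:00.
Sofia ∩ Ravi ∩ Elena ∩ Aarav ∩ Grace: 09:15–09:45, 12:00–12:30.
Windows ≥ 75 min: (none).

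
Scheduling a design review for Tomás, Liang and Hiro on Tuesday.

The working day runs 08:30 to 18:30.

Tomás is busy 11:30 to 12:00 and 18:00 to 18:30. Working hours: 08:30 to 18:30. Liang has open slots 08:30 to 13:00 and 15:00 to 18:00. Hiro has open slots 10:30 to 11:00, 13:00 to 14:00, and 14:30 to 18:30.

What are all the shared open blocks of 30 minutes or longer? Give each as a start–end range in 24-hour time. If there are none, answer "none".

10:30–11:00, 15:00–18:00

Tomás free within 08:30–18:30: 08:30–11:30, 12:00–18:00.
Tomás ∩ Liang: 08:30–11:30, 12:00–13:00, 15:00–18:00.
Tomás ∩ Liang ∩ Hiro: 10:30–11:00, 15:00–18:00.
Windows ≥ 30 min: 10:30–11:00, 15:00–18:00.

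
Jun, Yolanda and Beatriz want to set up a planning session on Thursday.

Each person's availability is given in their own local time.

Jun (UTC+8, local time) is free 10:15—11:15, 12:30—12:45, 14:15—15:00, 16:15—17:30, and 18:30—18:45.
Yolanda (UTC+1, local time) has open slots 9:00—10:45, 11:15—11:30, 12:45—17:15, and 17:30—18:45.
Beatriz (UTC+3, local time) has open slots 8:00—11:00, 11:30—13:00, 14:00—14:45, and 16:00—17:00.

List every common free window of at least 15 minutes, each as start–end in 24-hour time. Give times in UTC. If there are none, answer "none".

08:30–09:30

Jun → UTC: 02:15–03:15, 04:30–04:45, 06:15–07:00, 08:15–09:30, 10:30–10:45.
Yolanda → UTC: 08:00–09:45, 10:15–10:30, 11:45–16:15, 16:30–17:45.
Beatriz → UTC: 05:00–08:00, 08:30–10:00, 11:00–11:45, 13:00–14:00.
Jun ∩ Yolanda: 08:15–09:30.
Jun ∩ Yolanda ∩ Beatriz: 08:30–09:30.
Windows ≥ 15 min: 08:30–09:30.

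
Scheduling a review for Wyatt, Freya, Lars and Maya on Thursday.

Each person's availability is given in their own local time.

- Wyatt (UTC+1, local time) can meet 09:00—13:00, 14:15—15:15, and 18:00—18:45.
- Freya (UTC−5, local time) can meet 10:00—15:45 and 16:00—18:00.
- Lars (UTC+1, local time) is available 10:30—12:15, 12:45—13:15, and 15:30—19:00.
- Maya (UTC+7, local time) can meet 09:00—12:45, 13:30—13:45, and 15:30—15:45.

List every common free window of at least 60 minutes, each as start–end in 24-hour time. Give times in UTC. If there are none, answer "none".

none

Wyatt → UTC: 08:00–12:00, 13:15–14:15, 17:00–17:45.
Freya → UTC: 15:00–20:45, 21:00–23:00.
Lars → UTC: 09:30–11:15, 11:45–12:15, 14:30–18:00.
Maya → UTC: 02:00–05:45, 06:30–06:45, 08:30–08:45.
Wyatt ∩ Freya: 17:00–17:45.
Wyatt ∩ Freya ∩ Lars: 17:00–17:45.
Wyatt ∩ Freya ∩ Lars ∩ Maya: (none).
Windows ≥ 60 min: (none).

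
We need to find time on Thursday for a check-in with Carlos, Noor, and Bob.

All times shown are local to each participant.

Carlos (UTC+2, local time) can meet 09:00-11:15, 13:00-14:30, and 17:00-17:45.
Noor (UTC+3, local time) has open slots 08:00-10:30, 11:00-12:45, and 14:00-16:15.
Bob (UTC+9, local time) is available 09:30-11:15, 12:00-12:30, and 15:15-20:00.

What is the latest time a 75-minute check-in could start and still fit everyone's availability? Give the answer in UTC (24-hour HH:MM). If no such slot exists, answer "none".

08:00

Carlos → UTC: 07:00–09:15, 11:00–12:30, 15:00–15:45.
Noor → UTC: 05:00–07:30, 08:00–09:45, 11:00–13:15.
Bob → UTC: 00:30–02:15, 03:00–03:30, 06:15–11:00.
Carlos ∩ Noor: 07:00–07:30, 08:00–09:15, 11:00–12:30.
Carlos ∩ Noor ∩ Bob: 07:00–07:30, 08:00–09:15.
Windows ≥ 75 min: 08:00–09:15.
Latest start in the last window 08:00–09:15 is 09:15 − 75 min = 08:00.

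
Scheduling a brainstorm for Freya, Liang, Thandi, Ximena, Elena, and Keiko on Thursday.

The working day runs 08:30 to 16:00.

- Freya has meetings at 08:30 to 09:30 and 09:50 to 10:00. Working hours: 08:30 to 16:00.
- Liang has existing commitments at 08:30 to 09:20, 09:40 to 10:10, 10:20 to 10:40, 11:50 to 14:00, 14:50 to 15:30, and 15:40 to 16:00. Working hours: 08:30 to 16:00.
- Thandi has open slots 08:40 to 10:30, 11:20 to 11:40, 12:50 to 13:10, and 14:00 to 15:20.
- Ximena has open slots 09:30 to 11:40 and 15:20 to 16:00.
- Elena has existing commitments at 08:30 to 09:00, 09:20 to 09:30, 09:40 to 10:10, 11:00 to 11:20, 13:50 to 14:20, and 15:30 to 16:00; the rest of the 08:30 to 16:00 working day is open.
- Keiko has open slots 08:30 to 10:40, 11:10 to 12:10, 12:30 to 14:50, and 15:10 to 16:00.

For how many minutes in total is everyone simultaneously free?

Freya free within 08:30–16:00: 09:30–09:50, 10:00–16:00.
Liang free within 08:30–16:00: 09:20–09:40, 10:10–10:20, 10:40–11:50, 14:00–14:50, 15:30–15:40.
Elena free within 08:30–16:00: 09:00–09:20, 09:30–09:40, 10:10–11:00, 11:20–13:50, 14:20–15:30.
Freya ∩ Liang: 09:30–09:40, 10:10–10:20, 10:40–11:50, 14:00–14:50, 15:30–15:40.
Freya ∩ Liang ∩ Thandi: 09:30–09:40, 10:10–10:20, 11:20–11:40, 14:00–14:50.
Freya ∩ Liang ∩ Thandi ∩ Ximena: 09:30–09:40, 10:10–10:20, 11:20–11:40.
Freya ∩ Liang ∩ Thandi ∩ Ximena ∩ Elena: 09:30–09:40, 10:10–10:20, 11:20–11:40.
Freya ∩ Liang ∩ Thandi ∩ Ximena ∩ Elena ∩ Keiko: 09:30–09:40, 10:10–10:20, 11:20–11:40.
Total common minutes: 10 + 10 + 20 = 40.

40 minutes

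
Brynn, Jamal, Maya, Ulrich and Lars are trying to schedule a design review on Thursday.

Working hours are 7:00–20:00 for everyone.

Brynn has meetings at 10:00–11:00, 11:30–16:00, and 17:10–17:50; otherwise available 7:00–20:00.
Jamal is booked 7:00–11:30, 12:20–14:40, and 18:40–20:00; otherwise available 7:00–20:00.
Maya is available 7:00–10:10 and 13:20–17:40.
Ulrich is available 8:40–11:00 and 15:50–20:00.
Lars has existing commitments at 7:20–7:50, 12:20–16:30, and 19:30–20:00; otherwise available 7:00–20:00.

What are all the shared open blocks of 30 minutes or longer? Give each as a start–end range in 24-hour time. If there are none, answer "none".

16:30–17:10

Brynn free within 07:00–20:00: 07:00–10:00, 11:00–11:30, 16:00–17:10, 17:50–20:00.
Jamal free within 07:00–20:00: 11:30–12:20, 14:40–18:40.
Lars free within 07:00–20:00: 07:00–07:20, 07:50–12:20, 16:30–19:30.
Brynn ∩ Jamal: 16:00–17:10, 17:50–18:40.
Brynn ∩ Jamal ∩ Maya: 16:00–17:10.
Brynn ∩ Jamal ∩ Maya ∩ Ulrich: 16:00–17:10.
Brynn ∩ Jamal ∩ Maya ∩ Ulrich ∩ Lars: 16:30–17:10.
Windows ≥ 30 min: 16:30–17:10.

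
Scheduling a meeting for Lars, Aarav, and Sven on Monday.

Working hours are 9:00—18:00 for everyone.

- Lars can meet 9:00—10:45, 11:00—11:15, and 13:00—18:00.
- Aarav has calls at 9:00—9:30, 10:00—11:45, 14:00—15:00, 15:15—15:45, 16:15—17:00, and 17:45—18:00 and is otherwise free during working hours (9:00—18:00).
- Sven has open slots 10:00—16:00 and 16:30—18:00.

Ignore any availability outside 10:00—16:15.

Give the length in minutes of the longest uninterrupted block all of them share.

Aarav free within 09:00–18:00: 09:30–10:00, 11:45–14:00, 15:00–15:15, 15:45–16:15, 17:00–17:45.
Lars ∩ Aarav: 09:30–10:00, 13:00–14:00, 15:00–15:15, 15:45–16:15, 17:00–17:45.
Lars ∩ Aarav ∩ Sven: 13:00–14:00, 15:00–15:15, 15:45–16:00, 17:00–17:45.
Restricted to 10:00–16:15: 13:00–14:00, 15:00–15:15, 15:45–16:00.
Common window lengths: 60, 15, 15 min; longest is 60.

60 minutes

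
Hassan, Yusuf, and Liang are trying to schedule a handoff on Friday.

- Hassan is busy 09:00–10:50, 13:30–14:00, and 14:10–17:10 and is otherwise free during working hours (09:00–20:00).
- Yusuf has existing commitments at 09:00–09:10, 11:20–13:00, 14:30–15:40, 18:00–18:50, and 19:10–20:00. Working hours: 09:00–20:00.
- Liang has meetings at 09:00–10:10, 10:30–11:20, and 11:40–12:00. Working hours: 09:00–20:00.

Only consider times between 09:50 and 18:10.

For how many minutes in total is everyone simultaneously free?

90 minutes

Hassan free within 09:00–20:00: 10:50–13:30, 14:00–14:10, 17:10–20:00.
Yusuf free within 09:00–20:00: 09:10–11:20, 13:00–14:30, 15:40–18:00, 18:50–19:10.
Liang free within 09:00–20:00: 10:10–10:30, 11:20–11:40, 12:00–20:00.
Hassan ∩ Yusuf: 10:50–11:20, 13:00–13:30, 14:00–14:10, 17:10–18:00, 18:50–19:10.
Hassan ∩ Yusuf ∩ Liang: 13:00–13:30, 14:00–14:10, 17:10–18:00, 18:50–19:10.
Restricted to 09:50–18:10: 13:00–13:30, 14:00–14:10, 17:10–18:00.
Total common minutes: 30 + 10 + 50 = 90.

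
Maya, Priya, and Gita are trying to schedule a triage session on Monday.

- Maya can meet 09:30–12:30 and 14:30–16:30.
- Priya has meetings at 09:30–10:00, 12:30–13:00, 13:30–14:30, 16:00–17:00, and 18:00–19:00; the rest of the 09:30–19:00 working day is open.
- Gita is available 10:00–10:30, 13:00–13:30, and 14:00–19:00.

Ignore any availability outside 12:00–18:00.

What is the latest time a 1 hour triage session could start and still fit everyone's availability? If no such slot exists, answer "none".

15:00

Priya free within 09:30–19:00: 10:00–12:30, 13:00–13:30, 14:30–16:00, 17:00–18:00.
Maya ∩ Priya: 10:00–12:30, 14:30–16:00.
Maya ∩ Priya ∩ Gita: 10:00–10:30, 14:30–16:00.
Restricted to 12:00–18:00: 14:30–16:00.
Windows ≥ 60 min: 14:30–16:00.
Latest start in the last window 14:30–16:00 is 16:00 − 60 min = 15:00.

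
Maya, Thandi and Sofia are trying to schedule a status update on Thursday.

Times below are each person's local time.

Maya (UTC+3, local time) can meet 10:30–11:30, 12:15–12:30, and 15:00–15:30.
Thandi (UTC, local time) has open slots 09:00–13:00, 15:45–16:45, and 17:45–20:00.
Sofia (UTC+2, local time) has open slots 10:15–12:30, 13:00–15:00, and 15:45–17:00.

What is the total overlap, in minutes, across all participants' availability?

45 minutes

Maya → UTC: 07:30–08:30, 09:15–09:30, 12:00–12:30.
Thandi → UTC: 09:00–13:00, 15:45–16:45, 17:45–20:00.
Sofia → UTC: 08:15–10:30, 11:00–13:00, 13:45–15:00.
Maya ∩ Thandi: 09:15–09:30, 12:00–12:30.
Maya ∩ Thandi ∩ Sofia: 09:15–09:30, 12:00–12:30.
Total common minutes: 15 + 30 = 45.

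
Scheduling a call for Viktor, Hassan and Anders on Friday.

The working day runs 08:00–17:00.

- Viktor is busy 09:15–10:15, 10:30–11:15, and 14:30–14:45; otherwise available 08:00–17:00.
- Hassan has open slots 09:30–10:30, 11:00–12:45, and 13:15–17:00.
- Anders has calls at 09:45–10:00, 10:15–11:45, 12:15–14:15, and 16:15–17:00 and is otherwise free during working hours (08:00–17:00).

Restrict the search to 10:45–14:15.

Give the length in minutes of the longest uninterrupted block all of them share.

Viktor free within 08:00–17:00: 08:00–09:15, 10:15–10:30, 11:15–14:30, 14:45–17:00.
Anders free within 08:00–17:00: 08:00–09:45, 10:00–10:15, 11:45–12:15, 14:15–16:15.
Viktor ∩ Hassan: 10:15–10:30, 11:15–12:45, 13:15–14:30, 14:45–17:00.
Viktor ∩ Hassan ∩ Anders: 11:45–12:15, 14:15–14:30, 14:45–16:15.
Restricted to 10:45–14:15: 11:45–12:15.
Single common window of 30 minutes.

30 minutes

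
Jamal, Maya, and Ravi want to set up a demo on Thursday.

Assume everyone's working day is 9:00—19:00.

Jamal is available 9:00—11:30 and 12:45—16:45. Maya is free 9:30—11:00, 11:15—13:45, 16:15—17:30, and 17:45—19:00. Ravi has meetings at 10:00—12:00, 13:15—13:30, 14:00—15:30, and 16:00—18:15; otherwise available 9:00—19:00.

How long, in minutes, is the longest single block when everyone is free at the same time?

Ravi free within 09:00–19:00: 09:00–10:00, 12:00–13:15, 13:30–14:00, 15:30–16:00, 18:15–19:00.
Jamal ∩ Maya: 09:30–11:00, 11:15–11:30, 12:45–13:45, 16:15–16:45.
Jamal ∩ Maya ∩ Ravi: 09:30–10:00, 12:45–13:15, 13:30–13:45.
Common window lengths: 30, 30, 15 min; longest is 30.

30 minutes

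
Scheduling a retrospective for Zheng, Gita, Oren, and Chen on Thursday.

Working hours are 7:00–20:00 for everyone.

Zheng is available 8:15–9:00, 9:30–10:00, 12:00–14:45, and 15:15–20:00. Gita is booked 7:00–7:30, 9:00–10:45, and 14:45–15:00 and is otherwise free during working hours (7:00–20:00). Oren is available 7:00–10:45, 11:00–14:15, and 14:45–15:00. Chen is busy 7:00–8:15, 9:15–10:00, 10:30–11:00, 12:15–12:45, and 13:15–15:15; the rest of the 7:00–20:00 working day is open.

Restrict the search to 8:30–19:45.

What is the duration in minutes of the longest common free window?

Gita free within 07:00–20:00: 07:30–09:00, 10:45–14:45, 15:00–20:00.
Chen free within 07:00–20:00: 08:15–09:15, 10:00–10:30, 11:00–12:15, 12:45–13:15, 15:15–20:00.
Zheng ∩ Gita: 08:15–09:00, 12:00–14:45, 15:15–20:00.
Zheng ∩ Gita ∩ Oren: 08:15–09:00, 12:00–14:15.
Zheng ∩ Gita ∩ Oren ∩ Chen: 08:15–09:00, 12:00–12:15, 12:45–13:15.
Restricted to 08:30–19:45: 08:30–09:00, 12:00–12:15, 12:45–13:15.
Common window lengths: 30, 15, 30 min; longest is 30.

30 minutes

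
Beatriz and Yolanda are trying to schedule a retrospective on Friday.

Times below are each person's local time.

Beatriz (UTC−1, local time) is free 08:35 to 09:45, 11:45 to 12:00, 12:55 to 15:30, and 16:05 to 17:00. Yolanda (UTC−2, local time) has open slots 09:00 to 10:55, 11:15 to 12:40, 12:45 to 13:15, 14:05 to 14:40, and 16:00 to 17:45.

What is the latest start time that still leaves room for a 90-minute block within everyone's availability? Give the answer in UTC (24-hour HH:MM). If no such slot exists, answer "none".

Beatriz → UTC: 09:35–10:45, 12:45–13:00, 13:55–16:30, 17:05–18:00.
Yolanda → UTC: 11:00–12:55, 13:15–14:40, 14:45–15:15, 16:05–16:40, 18:00–19:45.
Beatriz ∩ Yolanda: 12:45–12:55, 13:55–14:40, 14:45–15:15, 16:05–16:30.
Windows ≥ 90 min: (none).

none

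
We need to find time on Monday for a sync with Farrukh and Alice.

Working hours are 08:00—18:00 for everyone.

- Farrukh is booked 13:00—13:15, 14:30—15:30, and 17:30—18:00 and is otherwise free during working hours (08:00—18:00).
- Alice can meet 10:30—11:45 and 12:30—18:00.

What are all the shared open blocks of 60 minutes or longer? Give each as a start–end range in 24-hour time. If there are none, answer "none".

10:30–11:45, 13:15–14:30, 15:30–17:30

Farrukh free within 08:00–18:00: 08:00–13:00, 13:15–14:30, 15:30–17:30.
Farrukh ∩ Alice: 10:30–11:45, 12:30–13:00, 13:15–14:30, 15:30–17:30.
Windows ≥ 60 min: 10:30–11:45, 13:15–14:30, 15:30–17:30.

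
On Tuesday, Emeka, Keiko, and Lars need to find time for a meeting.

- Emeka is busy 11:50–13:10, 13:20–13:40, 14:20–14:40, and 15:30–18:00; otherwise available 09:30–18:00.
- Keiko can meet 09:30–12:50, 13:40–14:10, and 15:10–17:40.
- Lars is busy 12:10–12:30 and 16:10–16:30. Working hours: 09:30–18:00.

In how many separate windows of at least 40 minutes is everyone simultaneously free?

Emeka free within 09:30–18:00: 09:30–11:50, 13:10–13:20, 13:40–14:20, 14:40–15:30.
Lars free within 09:30–18:00: 09:30–12:10, 12:30–16:10, 16:30–18:00.
Emeka ∩ Keiko: 09:30–11:50, 13:40–14:10, 15:10–15:30.
Emeka ∩ Keiko ∩ Lars: 09:30–11:50, 13:40–14:10, 15:10–15:30.
Windows ≥ 40 min: 09:30–11:50.
That's 1 window.

1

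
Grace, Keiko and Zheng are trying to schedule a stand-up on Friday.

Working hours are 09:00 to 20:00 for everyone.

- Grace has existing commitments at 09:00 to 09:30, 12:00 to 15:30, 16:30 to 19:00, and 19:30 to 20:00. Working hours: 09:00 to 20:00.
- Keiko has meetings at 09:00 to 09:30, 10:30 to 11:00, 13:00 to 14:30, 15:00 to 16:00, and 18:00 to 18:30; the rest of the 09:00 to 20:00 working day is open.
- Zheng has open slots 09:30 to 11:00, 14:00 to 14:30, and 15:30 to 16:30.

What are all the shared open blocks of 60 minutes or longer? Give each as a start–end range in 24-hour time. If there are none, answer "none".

Grace free within 09:00–20:00: 09:30–12:00, 15:30–16:30, 19:00–19:30.
Keiko free within 09:00–20:00: 09:30–10:30, 11:00–13:00, 14:30–15:00, 16:00–18:00, 18:30–20:00.
Grace ∩ Keiko: 09:30–10:30, 11:00–12:00, 16:00–16:30, 19:00–19:30.
Grace ∩ Keiko ∩ Zheng: 09:30–10:30, 16:00–16:30.
Windows ≥ 60 min: 09:30–10:30.

09:30–10:30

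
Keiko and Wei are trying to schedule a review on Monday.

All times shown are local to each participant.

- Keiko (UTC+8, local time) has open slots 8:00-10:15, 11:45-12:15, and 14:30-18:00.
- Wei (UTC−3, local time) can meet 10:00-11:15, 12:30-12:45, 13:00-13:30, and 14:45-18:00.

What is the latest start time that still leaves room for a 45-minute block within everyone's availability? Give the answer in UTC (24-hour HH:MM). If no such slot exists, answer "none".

none

Keiko → UTC: 00:00–02:15, 03:45–04:15, 06:30–10:00.
Wei → UTC: 13:00–14:15, 15:30–15:45, 16:00–16:30, 17:45–21:00.
Keiko ∩ Wei: (none).
Windows ≥ 45 min: (none).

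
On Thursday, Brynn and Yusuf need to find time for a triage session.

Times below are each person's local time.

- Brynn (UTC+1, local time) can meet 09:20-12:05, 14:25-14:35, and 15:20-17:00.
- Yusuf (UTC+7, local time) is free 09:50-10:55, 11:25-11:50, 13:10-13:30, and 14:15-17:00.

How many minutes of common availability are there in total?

100 minutes

Brynn → UTC: 08:20–11:05, 13:25–13:35, 14:20–16:00.
Yusuf → UTC: 02:50–03:55, 04:25–04:50, 06:10–06:30, 07:15–10:00.
Brynn ∩ Yusuf: 08:20–10:00.
Total common minutes: 100.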